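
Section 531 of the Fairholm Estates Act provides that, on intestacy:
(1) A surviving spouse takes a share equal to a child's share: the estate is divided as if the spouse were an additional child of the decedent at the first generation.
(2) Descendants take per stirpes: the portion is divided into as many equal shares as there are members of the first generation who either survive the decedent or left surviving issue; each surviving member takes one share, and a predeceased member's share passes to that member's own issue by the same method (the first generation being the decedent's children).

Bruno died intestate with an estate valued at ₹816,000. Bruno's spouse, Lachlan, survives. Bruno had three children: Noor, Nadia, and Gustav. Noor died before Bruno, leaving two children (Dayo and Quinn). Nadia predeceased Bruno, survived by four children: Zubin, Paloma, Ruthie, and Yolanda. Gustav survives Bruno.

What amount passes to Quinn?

Quinn receives ₹102,000.

The spouse counts as an additional share at the children's level, so there are 4 primary shares of ₹204,000. Lachlan takes one such share (₹204,000).
The children's combined portion (₹612,000) is divided into 3 shares of ₹204,000: Gustav takes ₹204,000; Noor's ₹204,000 share passes to Noor's issue; Nadia's ₹204,000 share passes to Nadia's issue.
Noor's share (₹204,000) is divided into 2 shares of ₹102,000: Dayo and Quinn each take ₹102,000.
Nadia's share (₹204,000) is divided into 4 shares of ₹51,000: Zubin, Paloma, Ruthie, and Yolanda each take ₹51,000.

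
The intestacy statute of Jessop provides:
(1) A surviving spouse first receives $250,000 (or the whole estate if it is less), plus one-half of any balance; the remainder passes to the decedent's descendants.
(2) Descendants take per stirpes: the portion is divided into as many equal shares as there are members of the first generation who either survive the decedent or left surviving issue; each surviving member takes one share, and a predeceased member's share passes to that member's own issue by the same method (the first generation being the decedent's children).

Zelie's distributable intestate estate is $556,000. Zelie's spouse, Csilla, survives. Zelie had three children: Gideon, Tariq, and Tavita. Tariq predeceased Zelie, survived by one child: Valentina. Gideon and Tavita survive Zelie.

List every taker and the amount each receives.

Csilla first takes $250,000, leaving a balance of $306,000. Csilla then takes one-half of the balance ($153,000), for a total of $403,000. The remaining $153,000 passes to the descendants.
The descendants' portion ($153,000) is divided into 3 shares of $51,000: Gideon and Tavita each take $51,000; Tariq's $51,000 share passes to Tariq's issue.
Tariq's share ($51,000) passes entirely to Valentina.

Csilla: $403,000; Gideon: $51,000; Valentina: $51,000; Tavita: $51,000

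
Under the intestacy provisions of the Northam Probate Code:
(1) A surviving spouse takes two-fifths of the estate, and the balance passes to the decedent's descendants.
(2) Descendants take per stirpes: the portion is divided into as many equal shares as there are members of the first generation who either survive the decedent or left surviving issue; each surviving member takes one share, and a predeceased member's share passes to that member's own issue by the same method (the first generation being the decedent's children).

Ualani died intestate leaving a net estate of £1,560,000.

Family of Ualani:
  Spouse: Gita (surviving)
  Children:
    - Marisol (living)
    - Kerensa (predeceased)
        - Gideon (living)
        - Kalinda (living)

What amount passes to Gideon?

Gideon receives £234,000.

Gita takes two-fifths of £1,560,000 = £624,000. The remaining £936,000 passes to the descendants.
The descendants' portion (£936,000) is divided into 2 shares of £468,000: Marisol takes £468,000; Kerensa's £468,000 share passes to Kerensa's issue.
Kerensa's share (£468,000) is divided into 2 shares of £234,000: Gideon and Kalinda each take £234,000.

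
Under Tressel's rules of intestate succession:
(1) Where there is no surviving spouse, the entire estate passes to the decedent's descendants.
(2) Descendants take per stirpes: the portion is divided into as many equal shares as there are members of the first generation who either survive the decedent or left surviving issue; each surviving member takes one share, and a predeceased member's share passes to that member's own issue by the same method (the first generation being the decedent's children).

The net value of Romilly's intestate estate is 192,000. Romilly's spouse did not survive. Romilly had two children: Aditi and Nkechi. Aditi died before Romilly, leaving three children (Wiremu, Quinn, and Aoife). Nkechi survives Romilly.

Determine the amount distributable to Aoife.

Aoife receives 32,000.

The entire 192,000 passes to the descendants.
That amount (192,000) is divided into 2 shares of 96,000: Nkechi takes 96,000; Aditi's 96,000 share passes to Aditi's issue.
Aditi's share (96,000) is divided into 3 shares of 32,000: Wiremu, Quinn, and Aoife each take 32,000.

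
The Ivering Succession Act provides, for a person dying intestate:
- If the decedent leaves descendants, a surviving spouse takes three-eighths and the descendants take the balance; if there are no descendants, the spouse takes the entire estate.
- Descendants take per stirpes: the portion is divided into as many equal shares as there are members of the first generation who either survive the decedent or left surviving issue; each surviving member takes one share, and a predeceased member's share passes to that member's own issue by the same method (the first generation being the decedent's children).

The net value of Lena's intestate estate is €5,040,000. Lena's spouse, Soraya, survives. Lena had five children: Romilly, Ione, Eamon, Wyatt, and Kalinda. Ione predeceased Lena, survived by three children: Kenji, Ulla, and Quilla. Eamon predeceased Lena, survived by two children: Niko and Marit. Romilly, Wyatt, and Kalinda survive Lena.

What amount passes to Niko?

Niko receives €315,000.

Soraya takes three-eighths of €5,040,000 = €1,890,000. The remaining €3,150,000 passes to the descendants.
The descendants' portion (€3,150,000) is divided into 5 shares of €630,000: Romilly, Wyatt, and Kalinda each take €630,000; Ione's €630,000 share passes to Ione's issue; Eamon's €630,000 share passes to Eamon's issue.
Ione's share (€630,000) is divided into 3 shares of €210,000: Kenji, Ulla, and Quilla each take €210,000.
Eamon's share (€630,000) is divided into 2 shares of €315,000: Niko and Marit each take €315,000.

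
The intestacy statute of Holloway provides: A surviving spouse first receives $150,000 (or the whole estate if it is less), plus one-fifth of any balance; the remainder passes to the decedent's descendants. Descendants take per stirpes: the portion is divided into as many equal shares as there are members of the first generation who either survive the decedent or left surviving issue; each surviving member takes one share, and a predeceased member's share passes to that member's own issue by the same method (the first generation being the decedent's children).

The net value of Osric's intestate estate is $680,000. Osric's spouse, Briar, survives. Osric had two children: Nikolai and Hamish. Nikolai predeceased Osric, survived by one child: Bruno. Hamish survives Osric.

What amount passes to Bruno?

Briar first takes $150,000, leaving a balance of $530,000. Briar then takes one-fifth of the balance ($106,000), for a total of $256,000. The remaining $424,000 passes to the descendants.
The descendants' portion ($424,000) is divided into 2 shares of $212,000: Hamish takes $212,000; Nikolai's $212,000 share passes to Nikolai's issue.
Nikolai's share ($212,000) passes entirely to Bruno.

Bruno receives $212,000.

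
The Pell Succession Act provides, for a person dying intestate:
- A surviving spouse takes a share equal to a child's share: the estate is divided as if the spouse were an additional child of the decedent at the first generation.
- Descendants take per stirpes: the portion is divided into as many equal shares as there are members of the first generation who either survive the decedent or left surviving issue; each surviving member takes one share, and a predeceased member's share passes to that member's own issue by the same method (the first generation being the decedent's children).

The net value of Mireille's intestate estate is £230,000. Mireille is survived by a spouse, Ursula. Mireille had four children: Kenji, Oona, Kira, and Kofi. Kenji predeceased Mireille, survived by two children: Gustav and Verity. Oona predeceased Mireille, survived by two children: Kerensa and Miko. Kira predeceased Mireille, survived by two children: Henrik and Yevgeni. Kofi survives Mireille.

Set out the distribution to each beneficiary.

Ursula: £46,000; Gustav: £23,000; Verity: £23,000; Kerensa: £23,000; Miko: £23,000; Henrik: £23,000; Yevgeni: £23,000; Kofi: £46,000

The spouse counts as an additional share at the children's level, so there are 5 primary shares of £46,000. Ursula takes one such share (£46,000).
The children's combined portion (£184,000) is divided into 4 shares of £46,000: Kofi takes £46,000; Kenji's £46,000 share passes to Kenji's issue; Oona's £46,000 share passes to Oona's issue; Kira's £46,000 share passes to Kira's issue.
Kenji's share (£46,000) is divided into 2 shares of £23,000: Gustav and Verity each take £23,000.
Oona's share (£46,000) is divided into 2 shares of £23,000: Kerensa and Miko each take £23,000.
Kira's share (£46,000) is divided into 2 shares of £23,000: Henrik and Yevgeni each take £23,000.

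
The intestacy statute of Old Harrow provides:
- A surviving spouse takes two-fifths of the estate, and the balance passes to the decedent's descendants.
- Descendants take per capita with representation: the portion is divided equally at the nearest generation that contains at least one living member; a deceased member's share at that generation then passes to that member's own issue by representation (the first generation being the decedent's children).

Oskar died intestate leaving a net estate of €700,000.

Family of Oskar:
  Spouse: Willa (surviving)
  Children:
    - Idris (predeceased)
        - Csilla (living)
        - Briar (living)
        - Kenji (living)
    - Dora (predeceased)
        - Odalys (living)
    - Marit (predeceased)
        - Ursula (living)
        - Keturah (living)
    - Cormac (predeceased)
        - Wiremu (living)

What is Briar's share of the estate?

Briar receives €60,000.

Willa takes two-fifths of €700,000 = €280,000. The remaining €420,000 passes to the descendants.
No child survives, so the initial division is made at the grandchildren's generation.
The descendants' portion (€420,000) is divided into 7 shares of €60,000: Csilla, Briar, Kenji, Odalys, Ursula, Keturah, and Wiremu each take €60,000.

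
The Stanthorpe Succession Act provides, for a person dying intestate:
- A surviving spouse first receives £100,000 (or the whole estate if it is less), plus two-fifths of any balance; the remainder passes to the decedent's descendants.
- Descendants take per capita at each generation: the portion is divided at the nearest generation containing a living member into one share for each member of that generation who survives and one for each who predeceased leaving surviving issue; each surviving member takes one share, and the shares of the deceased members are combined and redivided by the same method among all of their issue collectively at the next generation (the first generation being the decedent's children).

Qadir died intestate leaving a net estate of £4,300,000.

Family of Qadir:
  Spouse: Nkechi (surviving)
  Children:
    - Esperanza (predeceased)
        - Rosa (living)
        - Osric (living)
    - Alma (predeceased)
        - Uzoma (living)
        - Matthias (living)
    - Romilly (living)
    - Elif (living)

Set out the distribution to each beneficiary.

Nkechi: £1,780,000; Rosa: £315,000; Osric: £315,000; Uzoma: £315,000; Matthias: £315,000; Romilly: £630,000; Elif: £630,000

Nkechi first takes £100,000, leaving a balance of £4,200,000. Nkechi then takes two-fifths of the balance (£1,680,000), for a total of £1,780,000. The remaining £2,520,000 passes to the descendants.
The descendants' portion (£2,520,000) is divided at the children's generation into 4 shares of £630,000. Romilly and Elif each take £630,000. The 2 shares of the deceased (Esperanza and Alma) are combined into a pool of £1,260,000.
That pool (£1,260,000) is divided at the grandchildren's generation equally among Rosa, Osric, Uzoma, and Matthias: £315,000 each.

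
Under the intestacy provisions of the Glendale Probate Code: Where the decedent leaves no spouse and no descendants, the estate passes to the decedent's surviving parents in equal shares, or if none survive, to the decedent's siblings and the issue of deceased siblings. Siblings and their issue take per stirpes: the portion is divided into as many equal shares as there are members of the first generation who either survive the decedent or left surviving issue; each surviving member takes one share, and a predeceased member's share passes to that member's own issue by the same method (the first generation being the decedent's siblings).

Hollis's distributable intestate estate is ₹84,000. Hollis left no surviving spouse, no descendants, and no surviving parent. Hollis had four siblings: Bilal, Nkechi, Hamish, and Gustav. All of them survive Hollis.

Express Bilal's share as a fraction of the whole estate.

Bilal receives 1/4 of the estate.

The entire ₹84,000 passes to the siblings and their issue.
That amount (₹84,000) is divided into 4 shares of ₹21,000: Bilal, Nkechi, Hamish, and Gustav each take ₹21,000.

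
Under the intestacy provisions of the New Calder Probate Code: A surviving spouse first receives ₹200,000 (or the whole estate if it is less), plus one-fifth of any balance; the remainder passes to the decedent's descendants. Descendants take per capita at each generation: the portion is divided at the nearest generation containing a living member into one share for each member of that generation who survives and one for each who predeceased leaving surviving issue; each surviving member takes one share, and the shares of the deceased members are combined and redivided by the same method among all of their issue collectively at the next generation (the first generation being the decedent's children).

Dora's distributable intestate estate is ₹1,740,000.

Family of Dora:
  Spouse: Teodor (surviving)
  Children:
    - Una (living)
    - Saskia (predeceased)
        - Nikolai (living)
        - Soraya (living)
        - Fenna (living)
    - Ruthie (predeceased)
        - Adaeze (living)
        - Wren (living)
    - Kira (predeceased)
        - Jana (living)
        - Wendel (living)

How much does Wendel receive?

Teodor first takes ₹200,000, leaving a balance of ₹1,540,000. Teodor then takes one-fifth of the balance (₹308,000), for a total of ₹508,000. The remaining ₹1,232,000 passes to the descendants.
The descendants' portion (₹1,232,000) is divided at the children's generation into 4 shares of ₹308,000. Una takes ₹308,000. The 3 shares of the deceased (Saskia, Ruthie, and Kira) are combined into a pool of ₹924,000.
That pool (₹924,000) is divided at the grandchildren's generation equally among Nikolai, Soraya, Fenna, Adaeze, Wren, Jana, and Wendel: ₹132,000 each.

Wendel receives ₹132,000.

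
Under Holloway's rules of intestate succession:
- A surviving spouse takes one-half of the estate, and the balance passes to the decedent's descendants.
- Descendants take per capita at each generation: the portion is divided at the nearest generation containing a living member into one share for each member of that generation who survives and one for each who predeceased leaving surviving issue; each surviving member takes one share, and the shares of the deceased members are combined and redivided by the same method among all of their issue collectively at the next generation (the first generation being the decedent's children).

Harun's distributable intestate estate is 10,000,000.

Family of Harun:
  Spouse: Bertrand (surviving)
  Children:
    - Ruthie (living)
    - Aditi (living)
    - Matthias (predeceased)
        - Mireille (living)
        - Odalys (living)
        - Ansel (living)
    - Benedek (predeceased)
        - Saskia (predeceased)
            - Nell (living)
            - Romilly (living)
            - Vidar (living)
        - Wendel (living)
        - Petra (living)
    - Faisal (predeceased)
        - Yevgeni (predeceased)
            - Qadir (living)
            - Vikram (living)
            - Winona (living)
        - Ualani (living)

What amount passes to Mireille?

Mireille receives 375,000.

Bertrand takes one-half of 10,000,000 = 5,000,000. The remaining 5,000,000 passes to the descendants.
The descendants' portion (5,000,000) is divided at the children's generation into 5 shares of 1,000,000. Ruthie and Aditi each take 1,000,000. The 3 shares of the deceased (Matthias, Benedek, and Faisal) are combined into a pool of 3,000,000.
That pool (3,000,000) is divided at the grandchildren's generation into 8 shares of 375,000. Mireille, Odalys, Ansel, Wendel, Petra, and Ualani each take 375,000. The 2 shares of the deceased (Saskia and Yevgeni) are combined into a pool of 750,000.
That pool (750,000) is divided at the great-grandchildren's generation equally among Nell, Romilly, Vidar, Qadir, Vikram, and Winona: 125,000 each.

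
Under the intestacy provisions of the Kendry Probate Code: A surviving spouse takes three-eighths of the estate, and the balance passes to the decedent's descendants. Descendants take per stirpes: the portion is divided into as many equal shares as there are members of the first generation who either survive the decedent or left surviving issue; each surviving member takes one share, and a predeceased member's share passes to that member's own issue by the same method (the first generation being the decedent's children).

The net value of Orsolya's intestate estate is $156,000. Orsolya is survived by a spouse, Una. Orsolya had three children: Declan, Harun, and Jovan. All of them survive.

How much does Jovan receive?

Una takes three-eighths of $156,000 = $58,500. The remaining $97,500 passes to the descendants.
The descendants' portion ($97,500) is divided into 3 shares of $32,500: Declan, Harun, and Jovan each take $32,500.

Jovan receives $32,500.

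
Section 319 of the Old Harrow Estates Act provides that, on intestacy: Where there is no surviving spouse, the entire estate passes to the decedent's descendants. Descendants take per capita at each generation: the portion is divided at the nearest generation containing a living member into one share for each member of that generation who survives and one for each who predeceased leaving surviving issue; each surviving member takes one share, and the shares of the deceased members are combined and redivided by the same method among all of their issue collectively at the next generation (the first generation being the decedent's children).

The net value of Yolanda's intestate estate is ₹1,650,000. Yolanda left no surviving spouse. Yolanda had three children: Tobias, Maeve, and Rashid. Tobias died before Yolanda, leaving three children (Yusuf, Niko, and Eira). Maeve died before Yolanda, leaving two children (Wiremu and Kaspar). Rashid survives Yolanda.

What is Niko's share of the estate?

The entire ₹1,650,000 passes to the descendants.
That amount (₹1,650,000) is divided at the children's generation into 3 shares of ₹550,000. Rashid takes ₹550,000. The 2 shares of the deceased (Tobias and Maeve) are combined into a pool of ₹1,100,000.
That pool (₹1,100,000) is divided at the grandchildren's generation equally among Yusuf, Niko, Eira, Wiremu, and Kaspar: ₹220,000 each.

Niko receives ₹220,000.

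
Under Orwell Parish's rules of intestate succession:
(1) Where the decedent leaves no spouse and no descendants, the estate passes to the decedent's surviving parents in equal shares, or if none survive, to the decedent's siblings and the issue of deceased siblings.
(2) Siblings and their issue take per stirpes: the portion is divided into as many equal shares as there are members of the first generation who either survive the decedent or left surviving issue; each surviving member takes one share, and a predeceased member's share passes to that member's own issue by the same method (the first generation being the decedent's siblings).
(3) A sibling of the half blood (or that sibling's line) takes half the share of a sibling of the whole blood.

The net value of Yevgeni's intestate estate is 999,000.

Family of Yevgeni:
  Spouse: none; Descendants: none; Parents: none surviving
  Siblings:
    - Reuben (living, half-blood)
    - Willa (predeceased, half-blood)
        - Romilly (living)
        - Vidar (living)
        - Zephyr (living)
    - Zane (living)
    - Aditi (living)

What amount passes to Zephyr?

Zephyr receives 55,500.

The entire 999,000 passes to the siblings and their issue.
Counting each half-blood sibling's line as half a unit, there are 3 units in 999,000, so one unit is 333,000. Whole-blood lines (Zane and Aditi) take 333,000 each; half-blood lines (Reuben and Willa) take 166,500 each.
Willa's share (166,500) is divided into 3 shares of 55,500: Romilly, Vidar, and Zephyr each take 55,500.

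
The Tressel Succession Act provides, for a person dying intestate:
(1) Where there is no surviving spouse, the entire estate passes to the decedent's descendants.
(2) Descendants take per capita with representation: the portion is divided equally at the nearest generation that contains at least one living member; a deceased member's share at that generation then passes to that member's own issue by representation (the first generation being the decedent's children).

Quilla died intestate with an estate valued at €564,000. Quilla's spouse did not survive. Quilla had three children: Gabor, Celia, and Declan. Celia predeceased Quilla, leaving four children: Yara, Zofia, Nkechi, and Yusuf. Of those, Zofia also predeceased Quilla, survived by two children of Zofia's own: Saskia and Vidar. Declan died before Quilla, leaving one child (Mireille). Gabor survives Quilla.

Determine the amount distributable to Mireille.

The entire €564,000 passes to the descendants.
That amount (€564,000) is divided into 3 shares of €188,000: Gabor takes €188,000; Celia's €188,000 share passes to Celia's issue; Declan's €188,000 share passes to Declan's issue.
Celia's share (€188,000) is divided into 4 shares of €47,000: Yara, Nkechi, and Yusuf each take €47,000; Zofia's €47,000 share passes to Zofia's issue.
Zofia's share (€47,000) is divided into 2 shares of €23,500: Saskia and Vidar each take €23,500.
Declan's share (€188,000) passes entirely to Mireille.

Mireille receives €188,000.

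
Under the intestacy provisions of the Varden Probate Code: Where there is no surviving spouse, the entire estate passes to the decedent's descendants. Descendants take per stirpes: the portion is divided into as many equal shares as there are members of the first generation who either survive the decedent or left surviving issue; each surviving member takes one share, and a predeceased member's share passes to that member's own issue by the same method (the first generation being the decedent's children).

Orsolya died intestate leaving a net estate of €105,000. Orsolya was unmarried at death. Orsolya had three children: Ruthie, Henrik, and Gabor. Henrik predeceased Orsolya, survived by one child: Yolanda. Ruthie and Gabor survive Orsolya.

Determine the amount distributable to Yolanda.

The entire €105,000 passes to the descendants.
That amount (€105,000) is divided into 3 shares of €35,000: Ruthie and Gabor each take €35,000; Henrik's €35,000 share passes to Henrik's issue.
Henrik's share (€35,000) passes entirely to Yolanda.

Yolanda receives €35,000.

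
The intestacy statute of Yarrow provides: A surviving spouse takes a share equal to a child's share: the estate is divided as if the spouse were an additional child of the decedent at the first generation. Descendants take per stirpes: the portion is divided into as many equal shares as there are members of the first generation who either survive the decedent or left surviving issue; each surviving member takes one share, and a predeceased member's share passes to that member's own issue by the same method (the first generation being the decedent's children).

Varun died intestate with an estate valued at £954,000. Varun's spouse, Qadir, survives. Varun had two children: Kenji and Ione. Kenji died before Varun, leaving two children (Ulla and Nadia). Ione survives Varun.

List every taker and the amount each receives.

The spouse counts as an additional share at the children's level, so there are 3 primary shares of £318,000. Qadir takes one such share (£318,000).
The children's combined portion (£636,000) is divided into 2 shares of £318,000: Ione takes £318,000; Kenji's £318,000 share passes to Kenji's issue.
Kenji's share (£318,000) is divided into 2 shares of £159,000: Ulla and Nadia each take £159,000.

Qadir: £318,000; Ulla: £159,000; Nadia: £159,000; Ione: £318,000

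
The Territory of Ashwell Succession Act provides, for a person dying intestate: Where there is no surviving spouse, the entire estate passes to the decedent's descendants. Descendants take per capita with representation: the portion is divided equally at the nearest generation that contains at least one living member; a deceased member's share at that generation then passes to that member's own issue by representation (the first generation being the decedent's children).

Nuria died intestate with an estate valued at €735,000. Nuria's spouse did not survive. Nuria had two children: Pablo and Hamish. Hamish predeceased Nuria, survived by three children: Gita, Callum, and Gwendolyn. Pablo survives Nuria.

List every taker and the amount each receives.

The entire €735,000 passes to the descendants.
That amount (€735,000) is divided into 2 shares of €367,500: Pablo takes €367,500; Hamish's €367,500 share passes to Hamish's issue.
Hamish's share (€367,500) is divided into 3 shares of €122,500: Gita, Callum, and Gwendolyn each take €122,500.

Pablo: €367,500; Gita: €122,500; Callum: €122,500; Gwendolyn: €122,500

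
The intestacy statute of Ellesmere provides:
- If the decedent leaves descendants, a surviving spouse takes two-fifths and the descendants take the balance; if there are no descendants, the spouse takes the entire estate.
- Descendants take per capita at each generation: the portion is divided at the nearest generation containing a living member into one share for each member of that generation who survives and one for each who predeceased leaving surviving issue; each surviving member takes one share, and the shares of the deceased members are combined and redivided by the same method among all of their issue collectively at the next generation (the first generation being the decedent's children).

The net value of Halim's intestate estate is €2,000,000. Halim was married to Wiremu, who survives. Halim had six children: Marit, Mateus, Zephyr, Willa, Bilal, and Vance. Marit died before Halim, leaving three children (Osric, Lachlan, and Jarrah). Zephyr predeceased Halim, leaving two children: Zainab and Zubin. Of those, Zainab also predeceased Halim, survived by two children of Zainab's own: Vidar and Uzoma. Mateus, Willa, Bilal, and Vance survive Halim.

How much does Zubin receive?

Zubin receives €80,000.

Wiremu takes two-fifths of €2,000,000 = €800,000. The remaining €1,200,000 passes to the descendants.
The descendants' portion (€1,200,000) is divided at the children's generation into 6 shares of €200,000. Mateus, Willa, Bilal, and Vance each take €200,000. The 2 shares of the deceased (Marit and Zephyr) are combined into a pool of €400,000.
That pool (€400,000) is divided at the grandchildren's generation into 5 shares of €80,000. Osric, Lachlan, Jarrah, and Zubin each take €80,000. The remaining share for the deceased Zainab (€80,000) is carried to the next generation.
That pool (€80,000) is divided at the great-grandchildren's generation equally among Vidar and Uzoma: €40,000 each.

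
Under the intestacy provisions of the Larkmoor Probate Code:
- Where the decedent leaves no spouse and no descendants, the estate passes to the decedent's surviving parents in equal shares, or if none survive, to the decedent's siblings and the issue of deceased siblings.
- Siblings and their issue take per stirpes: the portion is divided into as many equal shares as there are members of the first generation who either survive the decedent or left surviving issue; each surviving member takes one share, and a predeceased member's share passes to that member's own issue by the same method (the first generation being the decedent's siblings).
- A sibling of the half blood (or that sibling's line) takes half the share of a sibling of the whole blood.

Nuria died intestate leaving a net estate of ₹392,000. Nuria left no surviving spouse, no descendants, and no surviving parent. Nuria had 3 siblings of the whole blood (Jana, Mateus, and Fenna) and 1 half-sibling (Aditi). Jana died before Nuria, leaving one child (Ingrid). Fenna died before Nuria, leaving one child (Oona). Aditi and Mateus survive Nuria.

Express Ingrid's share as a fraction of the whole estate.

Ingrid receives 2/7 of the estate.

The entire ₹392,000 passes to the siblings and their issue.
Counting each half-blood sibling's line as half a unit, there are 7/2 units in ₹392,000, so one unit is ₹112,000. Whole-blood lines (Jana, Mateus, and Fenna) take ₹112,000 each; half-blood lines (Aditi) take ₹56,000 each.
Jana's share (₹112,000) passes entirely to Ingrid.
Fenna's share (₹112,000) passes entirely to Oona.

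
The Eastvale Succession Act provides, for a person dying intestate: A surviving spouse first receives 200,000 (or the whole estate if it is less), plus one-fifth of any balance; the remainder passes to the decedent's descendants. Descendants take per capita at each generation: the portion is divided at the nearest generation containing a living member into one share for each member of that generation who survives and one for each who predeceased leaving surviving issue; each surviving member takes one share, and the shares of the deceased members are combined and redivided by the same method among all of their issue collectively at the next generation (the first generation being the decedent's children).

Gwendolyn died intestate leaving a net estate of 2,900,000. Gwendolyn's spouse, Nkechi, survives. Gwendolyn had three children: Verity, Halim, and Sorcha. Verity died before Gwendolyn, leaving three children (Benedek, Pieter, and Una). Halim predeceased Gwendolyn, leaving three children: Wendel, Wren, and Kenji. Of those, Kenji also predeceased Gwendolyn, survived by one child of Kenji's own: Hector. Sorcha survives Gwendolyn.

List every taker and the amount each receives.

Nkechi: 740,000; Benedek: 240,000; Pieter: 240,000; Una: 240,000; Wendel: 240,000; Wren: 240,000; Hector: 240,000; Sorcha: 720,000

Nkechi first takes 200,000, leaving a balance of 2,700,000. Nkechi then takes one-fifth of the balance (540,000), for a total of 740,000. The remaining 2,160,000 passes to the descendants.
The descendants' portion (2,160,000) is divided at the children's generation into 3 shares of 720,000. Sorcha takes 720,000. The 2 shares of the deceased (Verity and Halim) are combined into a pool of 1,440,000.
That pool (1,440,000) is divided at the grandchildren's generation into 6 shares of 240,000. Benedek, Pieter, Una, Wendel, and Wren each take 240,000. The remaining share for the deceased Kenji (240,000) is carried to the next generation.
That pool (240,000) passes entirely to Hector, the sole taker at the great-grandchildren's generation.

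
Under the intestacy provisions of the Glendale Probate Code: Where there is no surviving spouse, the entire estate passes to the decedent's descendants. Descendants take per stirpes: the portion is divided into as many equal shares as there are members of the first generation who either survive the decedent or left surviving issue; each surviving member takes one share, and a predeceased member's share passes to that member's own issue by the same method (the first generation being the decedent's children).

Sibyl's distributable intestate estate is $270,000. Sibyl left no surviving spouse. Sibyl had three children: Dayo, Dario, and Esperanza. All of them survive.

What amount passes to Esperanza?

Esperanza receives $90,000.

The entire $270,000 passes to the descendants.
That amount ($270,000) is divided into 3 shares of $90,000: Dayo, Dario, and Esperanza each take $90,000.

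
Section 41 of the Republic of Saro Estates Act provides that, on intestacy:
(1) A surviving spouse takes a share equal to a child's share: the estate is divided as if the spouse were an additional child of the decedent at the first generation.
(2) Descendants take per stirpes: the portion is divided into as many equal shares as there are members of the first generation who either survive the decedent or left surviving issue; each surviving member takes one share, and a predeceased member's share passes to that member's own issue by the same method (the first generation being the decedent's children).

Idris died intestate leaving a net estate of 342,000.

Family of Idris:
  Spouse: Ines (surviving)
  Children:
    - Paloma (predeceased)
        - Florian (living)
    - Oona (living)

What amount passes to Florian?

Florian receives 114,000.

The spouse counts as an additional share at the children's level, so there are 3 primary shares of 114,000. Ines takes one such share (114,000).
The children's combined portion (228,000) is divided into 2 shares of 114,000: Oona takes 114,000; Paloma's 114,000 share passes to Paloma's issue.
Paloma's share (114,000) passes entirely to Florian.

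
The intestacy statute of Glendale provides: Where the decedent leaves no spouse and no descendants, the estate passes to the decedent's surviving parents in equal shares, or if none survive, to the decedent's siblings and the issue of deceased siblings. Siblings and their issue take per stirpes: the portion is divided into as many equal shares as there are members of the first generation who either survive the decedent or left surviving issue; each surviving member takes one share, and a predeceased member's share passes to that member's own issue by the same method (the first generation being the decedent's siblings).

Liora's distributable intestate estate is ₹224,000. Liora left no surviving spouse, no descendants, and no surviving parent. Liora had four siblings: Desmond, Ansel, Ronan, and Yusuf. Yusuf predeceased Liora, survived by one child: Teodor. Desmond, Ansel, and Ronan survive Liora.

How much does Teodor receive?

The entire ₹224,000 passes to the siblings and their issue.
That amount (₹224,000) is divided into 4 shares of ₹56,000: Desmond, Ansel, and Ronan each take ₹56,000; Yusuf's ₹56,000 share passes to Yusuf's issue.
Yusuf's share (₹56,000) passes entirely to Teodor.

Teodor receives ₹56,000.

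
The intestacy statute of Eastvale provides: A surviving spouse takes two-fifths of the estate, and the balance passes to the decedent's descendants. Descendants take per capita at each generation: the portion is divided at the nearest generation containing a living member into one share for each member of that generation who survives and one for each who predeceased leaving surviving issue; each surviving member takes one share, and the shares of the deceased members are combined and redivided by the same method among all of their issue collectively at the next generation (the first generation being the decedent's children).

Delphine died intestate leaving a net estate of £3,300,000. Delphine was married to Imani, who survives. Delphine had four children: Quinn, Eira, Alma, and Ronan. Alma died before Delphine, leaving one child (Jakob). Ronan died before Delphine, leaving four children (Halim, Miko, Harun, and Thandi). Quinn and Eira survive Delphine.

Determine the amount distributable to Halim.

Imani takes two-fifths of £3,300,000 = £1,320,000. The remaining £1,980,000 passes to the descendants.
The descendants' portion (£1,980,000) is divided at the children's generation into 4 shares of £495,000. Quinn and Eira each take £495,000. The 2 shares of the deceased (Alma and Ronan) are combined into a pool of £990,000.
That pool (£990,000) is divided at the grandchildren's generation equally among Jakob, Halim, Miko, Harun, and Thandi: £198,000 each.

Halim receives £198,000.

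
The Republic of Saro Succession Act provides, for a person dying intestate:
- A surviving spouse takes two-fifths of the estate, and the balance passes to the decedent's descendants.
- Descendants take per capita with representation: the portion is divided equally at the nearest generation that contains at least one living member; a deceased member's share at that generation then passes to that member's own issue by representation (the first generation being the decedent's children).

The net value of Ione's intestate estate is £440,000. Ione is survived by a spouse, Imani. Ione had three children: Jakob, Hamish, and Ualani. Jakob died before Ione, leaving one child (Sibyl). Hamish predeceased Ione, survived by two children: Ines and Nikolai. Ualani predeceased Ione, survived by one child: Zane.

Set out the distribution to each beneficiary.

Imani takes two-fifths of £440,000 = £176,000. The remaining £264,000 passes to the descendants.
No child survives, so the initial division is made at the grandchildren's generation.
The descendants' portion (£264,000) is divided into 4 shares of £66,000: Sibyl, Ines, Nikolai, and Zane each take £66,000.

Imani: £176,000; Sibyl: £66,000; Ines: £66,000; Nikolai: £66,000; Zane: £66,000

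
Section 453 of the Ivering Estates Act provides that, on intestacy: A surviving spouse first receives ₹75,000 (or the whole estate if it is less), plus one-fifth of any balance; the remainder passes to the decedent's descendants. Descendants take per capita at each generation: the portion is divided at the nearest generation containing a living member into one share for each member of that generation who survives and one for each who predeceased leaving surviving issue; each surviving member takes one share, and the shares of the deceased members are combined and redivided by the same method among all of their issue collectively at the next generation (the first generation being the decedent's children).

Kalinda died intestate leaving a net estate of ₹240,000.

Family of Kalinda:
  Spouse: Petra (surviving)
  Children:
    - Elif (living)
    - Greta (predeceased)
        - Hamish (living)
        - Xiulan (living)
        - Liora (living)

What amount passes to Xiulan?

Petra first takes ₹75,000, leaving a balance of ₹165,000. Petra then takes one-fifth of the balance (₹33,000), for a total of ₹108,000. The remaining ₹132,000 passes to the descendants.
The descendants' portion (₹132,000) is divided at the children's generation into 2 shares of ₹66,000. Elif takes ₹66,000. The remaining share for the deceased Greta (₹66,000) is carried to the next generation.
That pool (₹66,000) is divided at the grandchildren's generation equally among Hamish, Xiulan, and Liora: ₹22,000 each.

Xiulan receives ₹22,000.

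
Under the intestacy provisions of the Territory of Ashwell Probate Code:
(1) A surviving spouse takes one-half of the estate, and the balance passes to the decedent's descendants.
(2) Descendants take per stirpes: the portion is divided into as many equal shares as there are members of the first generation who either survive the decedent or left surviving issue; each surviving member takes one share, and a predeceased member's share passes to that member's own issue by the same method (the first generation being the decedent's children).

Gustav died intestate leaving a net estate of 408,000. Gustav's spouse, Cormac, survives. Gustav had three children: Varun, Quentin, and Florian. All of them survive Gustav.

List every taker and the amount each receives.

Cormac: 204,000; Varun: 68,000; Quentin: 68,000; Florian: 68,000

Cormac takes one-half of 408,000 = 204,000. The remaining 204,000 passes to the descendants.
The descendants' portion (204,000) is divided into 3 shares of 68,000: Varun, Quentin, and Florian each take 68,000.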